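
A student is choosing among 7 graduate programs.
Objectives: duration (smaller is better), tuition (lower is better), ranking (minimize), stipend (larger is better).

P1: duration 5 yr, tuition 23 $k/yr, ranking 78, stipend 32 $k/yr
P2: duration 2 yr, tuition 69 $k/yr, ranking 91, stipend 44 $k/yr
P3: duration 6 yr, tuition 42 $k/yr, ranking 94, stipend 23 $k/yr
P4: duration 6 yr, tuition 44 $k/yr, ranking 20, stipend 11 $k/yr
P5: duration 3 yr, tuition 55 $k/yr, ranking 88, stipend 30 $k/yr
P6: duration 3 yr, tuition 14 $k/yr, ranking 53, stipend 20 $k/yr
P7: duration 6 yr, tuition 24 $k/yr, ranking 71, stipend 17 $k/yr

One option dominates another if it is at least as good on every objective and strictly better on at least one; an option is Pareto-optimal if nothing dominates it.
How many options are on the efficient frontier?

P1: not dominated.
P2: not dominated (best duration).
P3: dominated by P1 (duration 5≤6, tuition 23≤42, ranking 78≤94, stipend 32≥23).
P4: not dominated (best ranking).
P5: not dominated.
P6: not dominated (best tuition).
P7: dominated by P6 (duration 3≤6, tuition 14≤24, ranking 53≤71, stipend 20≥17).
Pareto-optimal: P1, P2, P4, P5, P6 → 5.

5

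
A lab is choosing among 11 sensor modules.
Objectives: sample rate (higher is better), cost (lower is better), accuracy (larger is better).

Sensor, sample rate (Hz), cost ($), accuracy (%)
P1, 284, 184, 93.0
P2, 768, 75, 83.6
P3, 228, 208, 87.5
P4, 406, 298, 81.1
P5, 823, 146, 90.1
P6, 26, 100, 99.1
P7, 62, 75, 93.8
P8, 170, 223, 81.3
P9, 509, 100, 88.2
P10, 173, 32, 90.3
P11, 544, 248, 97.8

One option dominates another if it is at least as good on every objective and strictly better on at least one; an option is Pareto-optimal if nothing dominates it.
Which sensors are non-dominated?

P1: not dominated.
P2: not dominated.
P3: dominated by P1 (sample rate 284≥228, cost 184≤208, accuracy 93.0≥87.5).
P4: dominated by P2 (sample rate 768≥406, cost 75≤298, accuracy 83.6≥81.1).
P5: not dominated (best sample rate).
P6: not dominated (best accuracy).
P7: not dominated.
P8: dominated by P1 (sample rate 284≥170, cost 184≤223, accuracy 93.0≥81.3).
P9: not dominated.
P10: not dominated (best cost).
P11: not dominated.

P1, P2, P5, P6, P7, P9, P10, P11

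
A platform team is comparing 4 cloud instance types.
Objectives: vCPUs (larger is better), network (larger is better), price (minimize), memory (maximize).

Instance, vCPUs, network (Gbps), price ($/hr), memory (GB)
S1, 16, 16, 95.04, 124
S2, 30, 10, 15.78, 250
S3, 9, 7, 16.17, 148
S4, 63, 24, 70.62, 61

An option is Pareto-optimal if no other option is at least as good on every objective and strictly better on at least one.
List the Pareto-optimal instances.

S1, S2, S4

S1: not dominated.
S2: not dominated (best price).
S3: dominated by S2 (vCPUs 30≥9, network 10≥7, price 15.78≤16.17, memory 250≥148).
S4: not dominated (best vCPUs).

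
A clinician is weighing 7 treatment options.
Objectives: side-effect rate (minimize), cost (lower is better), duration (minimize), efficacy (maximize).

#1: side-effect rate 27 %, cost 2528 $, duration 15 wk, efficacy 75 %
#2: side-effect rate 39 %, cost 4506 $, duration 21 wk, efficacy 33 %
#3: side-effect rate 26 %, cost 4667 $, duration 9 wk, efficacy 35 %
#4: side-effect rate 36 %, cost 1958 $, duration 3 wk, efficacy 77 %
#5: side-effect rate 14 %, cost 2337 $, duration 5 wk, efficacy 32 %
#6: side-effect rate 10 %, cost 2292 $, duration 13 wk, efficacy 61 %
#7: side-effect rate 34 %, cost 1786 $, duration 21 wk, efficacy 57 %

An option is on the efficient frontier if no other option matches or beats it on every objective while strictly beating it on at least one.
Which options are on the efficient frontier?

#1: not dominated.
#2: dominated by #1 (side-effect rate 27≤39, cost 2528≤4506, duration 15≤21, efficacy 75≥33).
#3: not dominated.
#4: not dominated (best duration).
#5: not dominated.
#6: not dominated (best side-effect rate).
#7: not dominated (best cost).

#1, #3, #4, #5, #6, #7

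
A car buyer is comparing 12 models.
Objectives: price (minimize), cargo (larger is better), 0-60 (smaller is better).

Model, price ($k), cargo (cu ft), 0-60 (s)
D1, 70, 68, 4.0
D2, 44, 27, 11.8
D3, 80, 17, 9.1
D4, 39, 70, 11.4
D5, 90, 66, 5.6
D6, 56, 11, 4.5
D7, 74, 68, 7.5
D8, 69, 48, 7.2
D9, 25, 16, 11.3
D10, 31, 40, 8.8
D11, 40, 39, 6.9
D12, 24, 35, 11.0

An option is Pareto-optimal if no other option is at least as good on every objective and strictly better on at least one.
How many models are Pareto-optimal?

7

D1: not dominated (best 0-60).
D2: dominated by D4 (price 39≤44, cargo 70≥27, 0-60 11.4≤11.8).
D3: dominated by D1 (price 70≤80, cargo 68≥17, 0-60 4.0≤9.1).
D4: not dominated (best cargo).
D5: dominated by D1 (price 70≤90, cargo 68≥66, 0-60 4.0≤5.6).
D6: not dominated.
D7: dominated by D1 (price 70≤74, cargo 68≥68, 0-60 4.0≤7.5).
D8: not dominated.
D9: dominated by D12 (price 24≤25, cargo 35≥16, 0-60 11.0≤11.3).
D10: not dominated.
D11: not dominated.
D12: not dominated (best price).
Pareto-optimal: D1, D4, D6, D8, D10, D11, D12 → 7.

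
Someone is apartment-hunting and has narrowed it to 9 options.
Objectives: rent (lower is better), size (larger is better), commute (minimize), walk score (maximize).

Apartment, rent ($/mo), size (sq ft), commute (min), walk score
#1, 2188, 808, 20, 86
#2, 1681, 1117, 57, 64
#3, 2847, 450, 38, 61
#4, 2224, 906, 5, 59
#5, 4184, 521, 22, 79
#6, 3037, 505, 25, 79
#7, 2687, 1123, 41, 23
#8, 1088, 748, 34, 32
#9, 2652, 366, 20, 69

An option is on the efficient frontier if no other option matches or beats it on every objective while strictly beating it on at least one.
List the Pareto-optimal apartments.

#1, #2, #4, #7, #8

#1: not dominated (best walk score).
#2: not dominated.
#3: dominated by #1 (rent 2188≤2847, size 808≥450, commute 20≤38, walk score 86≥61).
#4: not dominated (best commute).
#5: dominated by #1 (rent 2188≤4184, size 808≥521, commute 20≤22, walk score 86≥79).
#6: dominated by #1 (rent 2188≤3037, size 808≥505, commute 20≤25, walk score 86≥79).
#7: not dominated (best size).
#8: not dominated (best rent).
#9: dominated by #1 (rent 2188≤2652, size 808≥366, commute 20≤20, walk score 86≥69).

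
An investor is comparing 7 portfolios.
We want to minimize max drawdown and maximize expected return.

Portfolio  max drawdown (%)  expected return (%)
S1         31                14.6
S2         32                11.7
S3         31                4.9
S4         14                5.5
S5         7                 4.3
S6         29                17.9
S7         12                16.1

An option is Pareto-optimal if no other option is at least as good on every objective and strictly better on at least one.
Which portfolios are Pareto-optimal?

S1: dominated by S6 (max drawdown 29≤31, expected return 17.9≥14.6).
S2: dominated by S1 (max drawdown 31≤32, expected return 14.6≥11.7).
S3: dominated by S1 (max drawdown 31≤31, expected return 14.6≥4.9).
S4: dominated by S7 (max drawdown 12≤14, expected return 16.1≥5.5).
S5: not dominated (best max drawdown).
S6: not dominated (best expected return).
S7: not dominated.

S5, S6, S7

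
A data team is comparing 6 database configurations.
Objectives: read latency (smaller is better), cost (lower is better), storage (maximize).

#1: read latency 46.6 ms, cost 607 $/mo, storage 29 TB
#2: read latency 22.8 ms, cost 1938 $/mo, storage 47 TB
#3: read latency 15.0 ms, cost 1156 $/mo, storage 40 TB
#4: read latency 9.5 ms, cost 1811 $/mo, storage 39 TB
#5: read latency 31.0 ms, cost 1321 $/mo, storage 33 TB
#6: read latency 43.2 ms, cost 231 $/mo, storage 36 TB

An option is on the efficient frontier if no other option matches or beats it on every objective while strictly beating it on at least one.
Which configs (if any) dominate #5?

#3

#3: read latency 15.0≤31.0, cost 1156≤1321, storage 40≥33 — dominates #5.
Others (#1, #2, #4, #6) are each worse than #5 on at least one objective.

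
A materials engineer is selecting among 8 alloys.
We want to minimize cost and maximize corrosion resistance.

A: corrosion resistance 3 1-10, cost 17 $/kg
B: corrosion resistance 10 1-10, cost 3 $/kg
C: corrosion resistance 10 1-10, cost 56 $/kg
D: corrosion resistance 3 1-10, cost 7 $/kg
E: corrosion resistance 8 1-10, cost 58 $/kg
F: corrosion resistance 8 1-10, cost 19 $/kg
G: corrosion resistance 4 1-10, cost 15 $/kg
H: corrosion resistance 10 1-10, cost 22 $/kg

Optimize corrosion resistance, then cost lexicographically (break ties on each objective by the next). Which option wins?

B

First maximize corrosion resistance: best is 10, kept {B, C, H}.
Then minimize cost: best is 3, kept {B}.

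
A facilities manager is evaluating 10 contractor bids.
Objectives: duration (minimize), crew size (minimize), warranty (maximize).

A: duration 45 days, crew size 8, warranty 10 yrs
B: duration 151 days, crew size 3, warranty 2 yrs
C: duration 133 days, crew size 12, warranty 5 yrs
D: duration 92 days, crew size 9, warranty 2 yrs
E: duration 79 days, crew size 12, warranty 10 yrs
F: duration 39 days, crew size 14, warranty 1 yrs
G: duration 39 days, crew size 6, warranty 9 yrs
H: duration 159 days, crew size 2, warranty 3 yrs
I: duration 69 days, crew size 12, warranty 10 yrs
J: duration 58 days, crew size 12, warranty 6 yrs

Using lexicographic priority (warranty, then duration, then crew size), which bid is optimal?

A

First maximize warranty: best is 10, kept {A, E, I}.
Then minimize duration: best is 45, kept {A}.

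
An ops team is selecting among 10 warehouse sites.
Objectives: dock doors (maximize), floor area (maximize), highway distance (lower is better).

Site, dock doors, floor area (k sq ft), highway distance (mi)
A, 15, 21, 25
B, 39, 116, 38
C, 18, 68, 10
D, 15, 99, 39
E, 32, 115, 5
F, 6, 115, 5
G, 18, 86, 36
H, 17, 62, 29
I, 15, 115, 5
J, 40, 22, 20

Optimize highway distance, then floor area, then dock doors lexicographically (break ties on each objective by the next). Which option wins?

First minimize highway distance: best is 5, kept {E, F, I}.
Then maximize floor area: best is 115, kept {E, F, I}.
Then maximize dock doors: best is 32, kept {E}.

E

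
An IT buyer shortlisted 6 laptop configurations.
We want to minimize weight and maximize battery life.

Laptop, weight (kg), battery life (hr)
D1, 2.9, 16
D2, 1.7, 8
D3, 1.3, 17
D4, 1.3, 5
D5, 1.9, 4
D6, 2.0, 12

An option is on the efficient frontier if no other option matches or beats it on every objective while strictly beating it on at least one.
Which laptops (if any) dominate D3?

D1: worse on weight (2.9 vs 1.3).
D2: worse on weight (1.7 vs 1.3).
D4: worse on battery life (5 vs 17).
D5: worse on weight (1.9 vs 1.3).
D6: worse on weight (2.0 vs 1.3).
No option dominates D3.

none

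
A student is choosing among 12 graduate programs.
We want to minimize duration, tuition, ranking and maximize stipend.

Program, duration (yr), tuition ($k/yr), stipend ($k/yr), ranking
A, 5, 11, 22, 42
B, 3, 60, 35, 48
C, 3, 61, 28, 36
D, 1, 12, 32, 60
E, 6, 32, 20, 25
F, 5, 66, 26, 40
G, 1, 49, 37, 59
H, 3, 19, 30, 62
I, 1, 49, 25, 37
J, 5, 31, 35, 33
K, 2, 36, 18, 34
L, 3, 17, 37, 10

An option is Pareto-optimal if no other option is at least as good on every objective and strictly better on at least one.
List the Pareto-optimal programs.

A: not dominated (best tuition).
B: dominated by L (duration 3≤3, tuition 17≤60, stipend 37≥35, ranking 10≤48).
C: dominated by L (duration 3≤3, tuition 17≤61, stipend 37≥28, ranking 10≤36).
D: not dominated.
E: dominated by L (duration 3≤6, tuition 17≤32, stipend 37≥20, ranking 10≤25).
F: dominated by C (duration 3≤5, tuition 61≤66, stipend 28≥26, ranking 36≤40).
G: not dominated.
H: dominated by D (duration 1≤3, tuition 12≤19, stipend 32≥30, ranking 60≤62).
I: not dominated.
J: dominated by L (duration 3≤5, tuition 17≤31, stipend 37≥35, ranking 10≤33).
K: not dominated.
L: not dominated (best ranking).

A, D, G, I, K, L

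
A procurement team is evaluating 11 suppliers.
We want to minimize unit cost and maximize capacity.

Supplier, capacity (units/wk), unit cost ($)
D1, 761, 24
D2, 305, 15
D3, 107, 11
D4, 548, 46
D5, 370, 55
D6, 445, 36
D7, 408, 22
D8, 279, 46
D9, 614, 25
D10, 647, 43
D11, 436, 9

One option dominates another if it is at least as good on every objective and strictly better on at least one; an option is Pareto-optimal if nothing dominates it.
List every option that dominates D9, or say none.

D1: capacity 761≥614, unit cost 24≤25 — dominates D9.
Others (D2, D3, D4, D5, D6, D7, D8, D10, D11) are each worse than D9 on at least one objective.

D1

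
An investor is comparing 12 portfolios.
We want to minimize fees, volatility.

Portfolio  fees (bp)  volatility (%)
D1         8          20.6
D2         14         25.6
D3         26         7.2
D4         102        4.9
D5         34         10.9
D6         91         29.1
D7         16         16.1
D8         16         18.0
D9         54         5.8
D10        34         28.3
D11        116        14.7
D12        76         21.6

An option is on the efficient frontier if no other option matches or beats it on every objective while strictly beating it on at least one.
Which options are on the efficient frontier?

D1: not dominated (best fees).
D2: dominated by D1 (fees 8≤14, volatility 20.6≤25.6).
D3: not dominated.
D4: not dominated (best volatility).
D5: dominated by D3 (fees 26≤34, volatility 7.2≤10.9).
D6: dominated by D1 (fees 8≤91, volatility 20.6≤29.1).
D7: not dominated.
D8: dominated by D7 (fees 16≤16, volatility 16.1≤18.0).
D9: not dominated.
D10: dominated by D1 (fees 8≤34, volatility 20.6≤28.3).
D11: dominated by D3 (fees 26≤116, volatility 7.2≤14.7).
D12: dominated by D1 (fees 8≤76, volatility 20.6≤21.6).

D1, D3, D4, D7, D9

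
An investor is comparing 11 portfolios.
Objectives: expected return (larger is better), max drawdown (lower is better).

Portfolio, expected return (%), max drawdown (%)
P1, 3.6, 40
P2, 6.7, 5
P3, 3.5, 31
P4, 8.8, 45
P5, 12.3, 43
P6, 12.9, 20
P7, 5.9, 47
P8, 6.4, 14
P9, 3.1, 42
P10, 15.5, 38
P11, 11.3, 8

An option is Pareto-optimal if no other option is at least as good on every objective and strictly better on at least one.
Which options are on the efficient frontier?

P1: dominated by P2 (expected return 6.7≥3.6, max drawdown 5≤40).
P2: not dominated (best max drawdown).
P3: dominated by P2 (expected return 6.7≥3.5, max drawdown 5≤31).
P4: dominated by P5 (expected return 12.3≥8.8, max drawdown 43≤45).
P5: dominated by P6 (expected return 12.9≥12.3, max drawdown 20≤43).
P6: not dominated.
P7: dominated by P2 (expected return 6.7≥5.9, max drawdown 5≤47).
P8: dominated by P2 (expected return 6.7≥6.4, max drawdown 5≤14).
P9: dominated by P1 (expected return 3.6≥3.1, max drawdown 40≤42).
P10: not dominated (best expected return).
P11: not dominated.

P2, P6, P10, P11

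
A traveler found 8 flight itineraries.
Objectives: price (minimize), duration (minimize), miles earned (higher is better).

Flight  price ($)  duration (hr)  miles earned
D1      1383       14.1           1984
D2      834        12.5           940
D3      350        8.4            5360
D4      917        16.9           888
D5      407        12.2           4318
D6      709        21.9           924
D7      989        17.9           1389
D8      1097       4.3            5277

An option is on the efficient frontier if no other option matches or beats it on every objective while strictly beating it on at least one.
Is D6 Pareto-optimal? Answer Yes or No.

No

D3 vs D6: price 350≤709, duration 8.4≤21.9, miles earned 5360≥924 — D3 is at least as good on every objective and strictly better on at least one, so D3 dominates D6.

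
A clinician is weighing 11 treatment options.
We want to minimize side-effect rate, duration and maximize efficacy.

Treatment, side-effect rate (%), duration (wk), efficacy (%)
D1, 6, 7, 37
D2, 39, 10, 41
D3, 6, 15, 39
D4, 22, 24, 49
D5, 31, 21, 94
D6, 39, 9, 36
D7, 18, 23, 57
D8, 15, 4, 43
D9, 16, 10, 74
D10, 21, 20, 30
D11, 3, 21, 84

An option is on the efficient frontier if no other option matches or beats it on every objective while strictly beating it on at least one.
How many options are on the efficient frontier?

6

D1: not dominated.
D2: dominated by D8 (side-effect rate 15≤39, duration 4≤10, efficacy 43≥41).
D3: not dominated.
D4: dominated by D7 (side-effect rate 18≤22, duration 23≤24, efficacy 57≥49).
D5: not dominated (best efficacy).
D6: dominated by D1 (side-effect rate 6≤39, duration 7≤9, efficacy 37≥36).
D7: dominated by D9 (side-effect rate 16≤18, duration 10≤23, efficacy 74≥57).
D8: not dominated (best duration).
D9: not dominated.
D10: dominated by D1 (side-effect rate 6≤21, duration 7≤20, efficacy 37≥30).
D11: not dominated (best side-effect rate).
Pareto-optimal: D1, D3, D5, D8, D9, D11 → 6.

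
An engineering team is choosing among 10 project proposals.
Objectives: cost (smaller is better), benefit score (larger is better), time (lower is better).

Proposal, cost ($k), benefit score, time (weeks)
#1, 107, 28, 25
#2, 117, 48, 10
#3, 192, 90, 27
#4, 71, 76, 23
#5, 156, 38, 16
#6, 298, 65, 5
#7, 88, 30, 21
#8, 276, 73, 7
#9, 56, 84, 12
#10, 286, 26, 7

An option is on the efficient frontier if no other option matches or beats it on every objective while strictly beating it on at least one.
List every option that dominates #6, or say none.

#1: worse on benefit score (28 vs 65).
#2: worse on benefit score (48 vs 65).
#3: worse on time (27 vs 5).
#4: worse on time (23 vs 5).
#5: worse on benefit score (38 vs 65).
#7: worse on benefit score (30 vs 65).
#8: worse on time (7 vs 5).
#9: worse on time (12 vs 5).
#10: worse on benefit score (26 vs 65).
No option dominates #6.

none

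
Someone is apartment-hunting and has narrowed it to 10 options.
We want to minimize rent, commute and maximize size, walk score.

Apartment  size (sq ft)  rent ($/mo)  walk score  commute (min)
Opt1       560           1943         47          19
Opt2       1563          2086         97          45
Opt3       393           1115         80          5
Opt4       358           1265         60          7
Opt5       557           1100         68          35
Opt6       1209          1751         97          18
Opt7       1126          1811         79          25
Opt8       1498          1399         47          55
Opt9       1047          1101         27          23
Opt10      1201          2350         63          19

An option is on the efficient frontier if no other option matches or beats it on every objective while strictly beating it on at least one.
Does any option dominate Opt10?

Opt6 vs Opt10: size 1209≥1201, rent 1751≤2350, walk score 97≥63, commute 18≤19 — Opt6 is at least as good on every objective and strictly better on at least one, so Opt6 dominates Opt10.

Yes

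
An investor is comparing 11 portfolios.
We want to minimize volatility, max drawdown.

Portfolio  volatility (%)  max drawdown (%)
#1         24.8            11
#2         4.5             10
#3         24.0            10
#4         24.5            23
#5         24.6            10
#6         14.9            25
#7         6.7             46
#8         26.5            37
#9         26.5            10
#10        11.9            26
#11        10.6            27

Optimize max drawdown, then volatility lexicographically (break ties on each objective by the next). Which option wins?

First minimize max drawdown: best is 10, kept {#2, #3, #5, #9}.
Then minimize volatility: best is 4.5, kept {#2}.

#2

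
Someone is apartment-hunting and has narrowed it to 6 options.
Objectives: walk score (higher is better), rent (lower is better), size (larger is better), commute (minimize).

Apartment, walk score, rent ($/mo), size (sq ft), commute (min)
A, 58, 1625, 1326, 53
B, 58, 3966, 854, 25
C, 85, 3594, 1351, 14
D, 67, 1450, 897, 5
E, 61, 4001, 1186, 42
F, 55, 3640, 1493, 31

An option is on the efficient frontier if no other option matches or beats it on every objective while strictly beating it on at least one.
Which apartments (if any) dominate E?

C: walk score 85≥61, rent 3594≤4001, size 1351≥1186, commute 14≤42 — dominates E.
Others (A, B, D, F) are each worse than E on at least one objective.

C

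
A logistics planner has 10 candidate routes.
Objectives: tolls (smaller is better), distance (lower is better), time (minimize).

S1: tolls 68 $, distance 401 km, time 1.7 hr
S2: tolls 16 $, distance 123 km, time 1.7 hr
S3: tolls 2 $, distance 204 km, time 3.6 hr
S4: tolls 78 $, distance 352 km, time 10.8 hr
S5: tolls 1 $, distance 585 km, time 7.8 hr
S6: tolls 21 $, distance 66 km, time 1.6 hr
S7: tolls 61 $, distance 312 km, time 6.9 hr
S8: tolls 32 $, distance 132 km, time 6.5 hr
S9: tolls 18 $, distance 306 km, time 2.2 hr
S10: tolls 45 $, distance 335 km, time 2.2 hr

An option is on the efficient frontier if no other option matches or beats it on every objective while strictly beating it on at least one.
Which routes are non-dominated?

S2, S3, S5, S6

S1: dominated by S2 (tolls 16≤68, distance 123≤401, time 1.7≤1.7).
S2: not dominated.
S3: not dominated.
S4: dominated by S2 (tolls 16≤78, distance 123≤352, time 1.7≤10.8).
S5: not dominated (best tolls).
S6: not dominated (best distance).
S7: dominated by S2 (tolls 16≤61, distance 123≤312, time 1.7≤6.9).
S8: dominated by S2 (tolls 16≤32, distance 123≤132, time 1.7≤6.5).
S9: dominated by S2 (tolls 16≤18, distance 123≤306, time 1.7≤2.2).
S10: dominated by S2 (tolls 16≤45, distance 123≤335, time 1.7≤2.2).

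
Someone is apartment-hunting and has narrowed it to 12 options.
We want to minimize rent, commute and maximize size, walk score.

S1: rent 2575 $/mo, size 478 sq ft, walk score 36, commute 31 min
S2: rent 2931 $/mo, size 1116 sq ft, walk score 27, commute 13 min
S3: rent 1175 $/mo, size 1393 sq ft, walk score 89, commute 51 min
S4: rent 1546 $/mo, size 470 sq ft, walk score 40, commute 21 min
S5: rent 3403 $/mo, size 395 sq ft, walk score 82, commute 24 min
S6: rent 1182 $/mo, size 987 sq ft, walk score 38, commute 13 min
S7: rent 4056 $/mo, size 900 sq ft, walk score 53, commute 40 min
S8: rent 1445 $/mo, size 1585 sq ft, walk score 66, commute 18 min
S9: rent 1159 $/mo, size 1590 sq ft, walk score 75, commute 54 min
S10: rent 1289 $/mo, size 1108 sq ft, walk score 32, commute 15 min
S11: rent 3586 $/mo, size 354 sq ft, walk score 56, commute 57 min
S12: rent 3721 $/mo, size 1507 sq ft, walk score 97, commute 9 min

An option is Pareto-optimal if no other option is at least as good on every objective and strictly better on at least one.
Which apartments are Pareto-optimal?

S2, S3, S5, S6, S8, S9, S10, S12

S1: dominated by S6 (rent 1182≤2575, size 987≥478, walk score 38≥36, commute 13≤31).
S2: not dominated.
S3: not dominated.
S4: dominated by S8 (rent 1445≤1546, size 1585≥470, walk score 66≥40, commute 18≤21).
S5: not dominated.
S6: not dominated.
S7: dominated by S8 (rent 1445≤4056, size 1585≥900, walk score 66≥53, commute 18≤40).
S8: not dominated.
S9: not dominated (best rent).
S10: not dominated.
S11: dominated by S3 (rent 1175≤3586, size 1393≥354, walk score 89≥56, commute 51≤57).
S12: not dominated (best walk score).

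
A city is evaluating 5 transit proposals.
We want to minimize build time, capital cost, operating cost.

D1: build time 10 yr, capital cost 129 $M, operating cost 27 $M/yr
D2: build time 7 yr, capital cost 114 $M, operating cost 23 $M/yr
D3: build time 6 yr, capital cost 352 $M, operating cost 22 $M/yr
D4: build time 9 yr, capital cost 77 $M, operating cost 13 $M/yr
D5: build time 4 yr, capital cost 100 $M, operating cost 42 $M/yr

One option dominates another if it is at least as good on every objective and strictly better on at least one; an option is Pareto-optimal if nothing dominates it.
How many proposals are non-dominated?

4

D1: dominated by D2 (build time 7≤10, capital cost 114≤129, operating cost 23≤27).
D2: not dominated.
D3: not dominated.
D4: not dominated (best capital cost).
D5: not dominated (best build time).
Pareto-optimal: D2, D3, D4, D5 → 4.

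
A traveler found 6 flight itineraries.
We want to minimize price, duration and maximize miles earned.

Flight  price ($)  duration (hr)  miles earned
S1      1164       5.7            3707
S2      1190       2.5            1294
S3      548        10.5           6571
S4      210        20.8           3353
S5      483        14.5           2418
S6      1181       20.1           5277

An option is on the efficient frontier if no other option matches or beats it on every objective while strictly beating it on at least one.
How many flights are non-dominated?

S1: not dominated.
S2: not dominated (best duration).
S3: not dominated (best miles earned).
S4: not dominated (best price).
S5: not dominated.
S6: dominated by S3 (price 548≤1181, duration 10.5≤20.1, miles earned 6571≥5277).
Pareto-optimal: S1, S2, S3, S4, S5 → 5.

5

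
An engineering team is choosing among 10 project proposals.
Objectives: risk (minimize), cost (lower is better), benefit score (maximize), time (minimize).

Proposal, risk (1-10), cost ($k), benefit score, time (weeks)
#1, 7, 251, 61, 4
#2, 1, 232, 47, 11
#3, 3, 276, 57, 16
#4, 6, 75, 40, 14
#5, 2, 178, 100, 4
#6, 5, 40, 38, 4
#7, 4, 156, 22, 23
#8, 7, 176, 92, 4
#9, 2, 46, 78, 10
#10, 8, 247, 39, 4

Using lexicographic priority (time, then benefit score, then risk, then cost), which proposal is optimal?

First minimize time: best is 4, kept {#1, #5, #6, #8, #10}.
Then maximize benefit score: best is 100, kept {#5}.

#5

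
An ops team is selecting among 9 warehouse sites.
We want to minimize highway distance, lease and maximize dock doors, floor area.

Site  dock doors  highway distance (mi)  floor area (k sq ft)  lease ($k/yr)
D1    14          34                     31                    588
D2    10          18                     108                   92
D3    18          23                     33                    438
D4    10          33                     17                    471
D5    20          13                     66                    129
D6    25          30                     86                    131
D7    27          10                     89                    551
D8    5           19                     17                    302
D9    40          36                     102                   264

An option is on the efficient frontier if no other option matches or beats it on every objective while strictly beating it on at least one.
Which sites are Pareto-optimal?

D1: dominated by D3 (dock doors 18≥14, highway distance 23≤34, floor area 33≥31, lease 438≤588).
D2: not dominated (best floor area).
D3: dominated by D5 (dock doors 20≥18, highway distance 13≤23, floor area 66≥33, lease 129≤438).
D4: dominated by D2 (dock doors 10≥10, highway distance 18≤33, floor area 108≥17, lease 92≤471).
D5: not dominated.
D6: not dominated.
D7: not dominated (best highway distance).
D8: dominated by D2 (dock doors 10≥5, highway distance 18≤19, floor area 108≥17, lease 92≤302).
D9: not dominated (best dock doors).

D2, D5, D6, D7, D9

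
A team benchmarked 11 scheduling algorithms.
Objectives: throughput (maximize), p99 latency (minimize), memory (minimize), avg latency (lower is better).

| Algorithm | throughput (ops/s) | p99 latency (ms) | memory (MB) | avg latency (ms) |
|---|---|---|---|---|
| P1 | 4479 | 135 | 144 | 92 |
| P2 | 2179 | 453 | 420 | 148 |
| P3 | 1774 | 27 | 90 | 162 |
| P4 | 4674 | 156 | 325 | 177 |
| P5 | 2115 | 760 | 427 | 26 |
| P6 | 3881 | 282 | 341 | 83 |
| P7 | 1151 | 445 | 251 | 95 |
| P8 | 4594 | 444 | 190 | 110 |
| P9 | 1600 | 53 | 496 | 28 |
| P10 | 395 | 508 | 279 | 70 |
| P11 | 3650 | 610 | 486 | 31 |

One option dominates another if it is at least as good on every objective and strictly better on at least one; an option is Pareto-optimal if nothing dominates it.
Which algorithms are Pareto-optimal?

P1: not dominated.
P2: dominated by P1 (throughput 4479≥2179, p99 latency 135≤453, memory 144≤420, avg latency 92≤148).
P3: not dominated (best p99 latency).
P4: not dominated (best throughput).
P5: not dominated (best avg latency).
P6: not dominated.
P7: dominated by P1 (throughput 4479≥1151, p99 latency 135≤445, memory 144≤251, avg latency 92≤95).
P8: not dominated.
P9: not dominated.
P10: not dominated.
P11: not dominated.

P1, P3, P4, P5, P6, P8, P9, P10, P11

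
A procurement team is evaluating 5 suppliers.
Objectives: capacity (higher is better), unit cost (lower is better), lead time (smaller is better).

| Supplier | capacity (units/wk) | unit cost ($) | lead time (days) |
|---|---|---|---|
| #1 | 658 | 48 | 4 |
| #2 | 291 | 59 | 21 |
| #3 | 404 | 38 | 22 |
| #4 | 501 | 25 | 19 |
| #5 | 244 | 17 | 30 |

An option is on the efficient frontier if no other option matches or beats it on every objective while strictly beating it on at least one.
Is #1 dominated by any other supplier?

#2: worse on capacity (291 vs 658).
#3: worse on capacity (404 vs 658).
#4: worse on capacity (501 vs 658).
#5: worse on capacity (244 vs 658).
No option is at least as good as #1 on every objective and strictly better on one.

No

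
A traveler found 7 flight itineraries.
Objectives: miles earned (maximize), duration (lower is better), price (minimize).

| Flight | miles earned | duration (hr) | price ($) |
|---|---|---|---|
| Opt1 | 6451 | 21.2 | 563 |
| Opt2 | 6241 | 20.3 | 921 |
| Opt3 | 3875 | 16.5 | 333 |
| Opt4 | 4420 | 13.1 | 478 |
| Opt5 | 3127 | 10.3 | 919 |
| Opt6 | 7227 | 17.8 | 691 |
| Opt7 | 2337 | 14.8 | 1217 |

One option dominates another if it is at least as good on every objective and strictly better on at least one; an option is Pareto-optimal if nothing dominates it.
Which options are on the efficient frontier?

Opt1, Opt3, Opt4, Opt5, Opt6

Opt1: not dominated.
Opt2: dominated by Opt6 (miles earned 7227≥6241, duration 17.8≤20.3, price 691≤921).
Opt3: not dominated (best price).
Opt4: not dominated.
Opt5: not dominated (best duration).
Opt6: not dominated (best miles earned).
Opt7: dominated by Opt4 (miles earned 4420≥2337, duration 13.1≤14.8, price 478≤1217).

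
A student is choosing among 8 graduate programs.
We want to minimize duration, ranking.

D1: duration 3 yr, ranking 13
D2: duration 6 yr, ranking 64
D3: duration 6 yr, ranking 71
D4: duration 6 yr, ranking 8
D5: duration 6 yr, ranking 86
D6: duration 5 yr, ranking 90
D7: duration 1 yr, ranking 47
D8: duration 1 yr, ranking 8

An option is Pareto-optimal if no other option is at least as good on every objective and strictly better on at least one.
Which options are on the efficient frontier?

D1: dominated by D8 (duration 1≤3, ranking 8≤13).
D2: dominated by D1 (duration 3≤6, ranking 13≤64).
D3: dominated by D1 (duration 3≤6, ranking 13≤71).
D4: dominated by D8 (duration 1≤6, ranking 8≤8).
D5: dominated by D1 (duration 3≤6, ranking 13≤86).
D6: dominated by D1 (duration 3≤5, ranking 13≤90).
D7: dominated by D8 (duration 1≤1, ranking 8≤47).
D8: not dominated.

D8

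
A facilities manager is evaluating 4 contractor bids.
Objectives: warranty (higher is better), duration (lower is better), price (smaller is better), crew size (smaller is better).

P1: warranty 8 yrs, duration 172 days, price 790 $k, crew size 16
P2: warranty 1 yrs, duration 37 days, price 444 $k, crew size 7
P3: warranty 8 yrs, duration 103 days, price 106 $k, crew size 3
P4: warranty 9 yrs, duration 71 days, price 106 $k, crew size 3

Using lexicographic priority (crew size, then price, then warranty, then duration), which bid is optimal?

First minimize crew size: best is 3, kept {P3, P4}.
Then minimize price: best is 106, kept {P3, P4}.
Then maximize warranty: best is 9, kept {P4}.

P4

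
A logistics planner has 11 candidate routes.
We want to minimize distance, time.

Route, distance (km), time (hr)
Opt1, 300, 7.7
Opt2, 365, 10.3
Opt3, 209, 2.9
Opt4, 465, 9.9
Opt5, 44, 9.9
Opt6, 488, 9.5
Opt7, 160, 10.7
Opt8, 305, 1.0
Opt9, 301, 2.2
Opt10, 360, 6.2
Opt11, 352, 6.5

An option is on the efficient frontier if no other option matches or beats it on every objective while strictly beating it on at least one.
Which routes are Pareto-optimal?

Opt3, Opt5, Opt8, Opt9

Opt1: dominated by Opt3 (distance 209≤300, time 2.9≤7.7).
Opt2: dominated by Opt1 (distance 300≤365, time 7.7≤10.3).
Opt3: not dominated.
Opt4: dominated by Opt1 (distance 300≤465, time 7.7≤9.9).
Opt5: not dominated (best distance).
Opt6: dominated by Opt1 (distance 300≤488, time 7.7≤9.5).
Opt7: dominated by Opt5 (distance 44≤160, time 9.9≤10.7).
Opt8: not dominated (best time).
Opt9: not dominated.
Opt10: dominated by Opt3 (distance 209≤360, time 2.9≤6.2).
Opt11: dominated by Opt3 (distance 209≤352, time 2.9≤6.5).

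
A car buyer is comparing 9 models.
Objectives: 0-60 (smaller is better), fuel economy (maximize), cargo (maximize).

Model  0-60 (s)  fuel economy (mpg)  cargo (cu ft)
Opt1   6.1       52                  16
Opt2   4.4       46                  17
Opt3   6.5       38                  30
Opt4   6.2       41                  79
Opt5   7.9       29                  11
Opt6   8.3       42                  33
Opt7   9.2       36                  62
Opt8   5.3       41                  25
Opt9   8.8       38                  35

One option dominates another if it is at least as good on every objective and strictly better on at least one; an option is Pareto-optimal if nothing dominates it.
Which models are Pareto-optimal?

Opt1, Opt2, Opt4, Opt6, Opt8

Opt1: not dominated (best fuel economy).
Opt2: not dominated (best 0-60).
Opt3: dominated by Opt4 (0-60 6.2≤6.5, fuel economy 41≥38, cargo 79≥30).
Opt4: not dominated (best cargo).
Opt5: dominated by Opt1 (0-60 6.1≤7.9, fuel economy 52≥29, cargo 16≥11).
Opt6: not dominated.
Opt7: dominated by Opt4 (0-60 6.2≤9.2, fuel economy 41≥36, cargo 79≥62).
Opt8: not dominated.
Opt9: dominated by Opt4 (0-60 6.2≤8.8, fuel economy 41≥38, cargo 79≥35).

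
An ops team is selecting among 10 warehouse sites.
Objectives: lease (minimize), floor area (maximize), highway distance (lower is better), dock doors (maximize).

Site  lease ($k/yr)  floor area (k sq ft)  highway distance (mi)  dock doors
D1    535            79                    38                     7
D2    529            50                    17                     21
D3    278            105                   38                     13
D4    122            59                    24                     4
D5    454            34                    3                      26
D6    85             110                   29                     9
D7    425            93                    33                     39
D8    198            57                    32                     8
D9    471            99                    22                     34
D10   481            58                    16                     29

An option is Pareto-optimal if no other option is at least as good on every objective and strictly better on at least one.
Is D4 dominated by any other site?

No

D1: worse on lease (535 vs 122).
D2: worse on lease (529 vs 122).
D3: worse on lease (278 vs 122).
D5: worse on lease (454 vs 122).
D6: worse on highway distance (29 vs 24).
D7: worse on lease (425 vs 122).
D8: worse on lease (198 vs 122).
D9: worse on lease (471 vs 122).
D10: worse on lease (481 vs 122).
No option is at least as good as D4 on every objective and strictly better on one.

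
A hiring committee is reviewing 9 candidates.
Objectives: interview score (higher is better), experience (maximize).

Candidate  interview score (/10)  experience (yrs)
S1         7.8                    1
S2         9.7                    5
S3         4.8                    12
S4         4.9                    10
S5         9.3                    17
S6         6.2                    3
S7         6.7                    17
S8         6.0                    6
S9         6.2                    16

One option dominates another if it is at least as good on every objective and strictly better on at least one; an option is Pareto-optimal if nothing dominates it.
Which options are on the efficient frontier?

S1: dominated by S2 (interview score 9.7≥7.8, experience 5≥1).
S2: not dominated (best interview score).
S3: dominated by S5 (interview score 9.3≥4.8, experience 17≥12).
S4: dominated by S5 (interview score 9.3≥4.9, experience 17≥10).
S5: not dominated.
S6: dominated by S2 (interview score 9.7≥6.2, experience 5≥3).
S7: dominated by S5 (interview score 9.3≥6.7, experience 17≥17).
S8: dominated by S5 (interview score 9.3≥6.0, experience 17≥6).
S9: dominated by S5 (interview score 9.3≥6.2, experience 17≥16).

S2, S5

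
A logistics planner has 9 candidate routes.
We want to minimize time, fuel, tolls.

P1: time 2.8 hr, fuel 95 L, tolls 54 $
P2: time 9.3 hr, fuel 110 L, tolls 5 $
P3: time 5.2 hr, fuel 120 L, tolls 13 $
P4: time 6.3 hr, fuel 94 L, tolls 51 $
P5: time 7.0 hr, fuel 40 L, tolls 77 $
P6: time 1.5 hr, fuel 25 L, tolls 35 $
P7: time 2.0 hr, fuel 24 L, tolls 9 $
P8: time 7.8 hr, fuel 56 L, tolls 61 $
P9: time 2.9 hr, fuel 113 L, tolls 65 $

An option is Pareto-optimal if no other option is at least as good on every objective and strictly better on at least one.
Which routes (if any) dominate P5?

P6: time 1.5≤7.0, fuel 25≤40, tolls 35≤77 — dominates P5.
P7: time 2.0≤7.0, fuel 24≤40, tolls 9≤77 — dominates P5.
Others (P1, P2, P3, P4, P8, P9) are each worse than P5 on at least one objective.

P6, P7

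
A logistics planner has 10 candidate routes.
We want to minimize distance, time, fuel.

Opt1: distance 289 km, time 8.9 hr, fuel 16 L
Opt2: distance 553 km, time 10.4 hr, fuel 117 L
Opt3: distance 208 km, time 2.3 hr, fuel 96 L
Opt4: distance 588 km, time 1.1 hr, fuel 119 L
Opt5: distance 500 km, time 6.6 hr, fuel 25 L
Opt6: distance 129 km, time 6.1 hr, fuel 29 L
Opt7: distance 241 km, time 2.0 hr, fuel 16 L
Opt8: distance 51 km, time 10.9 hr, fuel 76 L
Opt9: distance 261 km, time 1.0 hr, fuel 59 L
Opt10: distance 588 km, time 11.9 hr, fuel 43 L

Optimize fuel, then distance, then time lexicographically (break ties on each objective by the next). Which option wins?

Opt7

First minimize fuel: best is 16, kept {Opt1, Opt7}.
Then minimize distance: best is 241, kept {Opt7}.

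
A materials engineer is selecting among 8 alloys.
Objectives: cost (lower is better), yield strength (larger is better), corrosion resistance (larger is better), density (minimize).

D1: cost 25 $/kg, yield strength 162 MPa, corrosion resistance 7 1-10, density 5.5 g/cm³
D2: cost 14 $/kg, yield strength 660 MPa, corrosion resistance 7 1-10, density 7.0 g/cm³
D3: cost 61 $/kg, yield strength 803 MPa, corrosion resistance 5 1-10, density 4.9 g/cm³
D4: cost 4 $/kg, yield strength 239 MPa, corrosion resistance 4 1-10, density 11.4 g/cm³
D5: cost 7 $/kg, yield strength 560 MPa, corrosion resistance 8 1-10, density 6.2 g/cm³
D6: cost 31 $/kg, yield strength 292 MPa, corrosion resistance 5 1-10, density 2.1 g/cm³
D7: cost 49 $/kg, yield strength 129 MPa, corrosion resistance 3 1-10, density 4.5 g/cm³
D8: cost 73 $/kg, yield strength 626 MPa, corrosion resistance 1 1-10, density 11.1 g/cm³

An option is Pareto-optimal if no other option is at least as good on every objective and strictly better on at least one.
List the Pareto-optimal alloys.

D1, D2, D3, D4, D5, D6

D1: not dominated.
D2: not dominated.
D3: not dominated (best yield strength).
D4: not dominated (best cost).
D5: not dominated (best corrosion resistance).
D6: not dominated (best density).
D7: dominated by D6 (cost 31≤49, yield strength 292≥129, corrosion resistance 5≥3, density 2.1≤4.5).
D8: dominated by D2 (cost 14≤73, yield strength 660≥626, corrosion resistance 7≥1, density 7.0≤11.1).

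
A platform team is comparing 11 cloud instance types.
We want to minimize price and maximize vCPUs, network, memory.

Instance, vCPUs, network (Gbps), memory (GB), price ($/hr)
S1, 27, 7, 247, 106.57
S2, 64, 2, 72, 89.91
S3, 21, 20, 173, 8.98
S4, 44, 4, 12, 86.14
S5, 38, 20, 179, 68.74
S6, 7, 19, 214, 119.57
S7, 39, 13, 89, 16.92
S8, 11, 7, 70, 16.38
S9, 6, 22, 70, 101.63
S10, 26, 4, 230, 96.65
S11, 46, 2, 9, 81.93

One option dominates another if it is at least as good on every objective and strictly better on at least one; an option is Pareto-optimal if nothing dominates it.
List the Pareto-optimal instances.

S1, S2, S3, S4, S5, S6, S7, S9, S10, S11

S1: not dominated (best memory).
S2: not dominated (best vCPUs).
S3: not dominated (best price).
S4: not dominated.
S5: not dominated.
S6: not dominated.
S7: not dominated.
S8: dominated by S3 (vCPUs 21≥11, network 20≥7, memory 173≥70, price 8.98≤16.38).
S9: not dominated (best network).
S10: not dominated.
S11: not dominated.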